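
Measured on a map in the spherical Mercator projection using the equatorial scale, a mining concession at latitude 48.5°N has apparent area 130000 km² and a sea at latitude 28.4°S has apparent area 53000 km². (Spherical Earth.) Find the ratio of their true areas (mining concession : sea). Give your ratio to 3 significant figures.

On Mercator the areal scale is sec²φ, so true area = apparent × cos²φ.
True area of mining concession: 130000 × cos²(48.5°) = 130000 × 0.4391 = 57080 km².
True area of sea: 53000 × cos²(28.4°) = 53000 × 0.7738 = 41010 km².
Ratio = 57080 / 41010 ≈ 1.39.

1.39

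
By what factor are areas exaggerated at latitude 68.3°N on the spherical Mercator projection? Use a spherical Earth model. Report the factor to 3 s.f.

7.31

The Mercator projection is conformal; its linear scale factor is the same in every direction and equals sec φ = 1/cos φ.
Areal scale = k² = sec²φ = 1/cos²(68.3°) = 1/0.3697² = 7.315.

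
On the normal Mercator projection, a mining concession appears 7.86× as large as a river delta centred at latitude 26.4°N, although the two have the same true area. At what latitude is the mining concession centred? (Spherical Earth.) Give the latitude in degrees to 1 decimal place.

On Mercator, (apparent₁)/(apparent₂) = sec²φ₁ / sec²φ₂ when true areas are equal.
cos²φ₂ / cos²φ₁ = 7.86  ⇒  cos φ₁ = cos 26.4° / √7.86 = 0.8957/2.804 = 0.3195.
φ₁ = arccos(0.3195) ≈ 71.4°.

71.4°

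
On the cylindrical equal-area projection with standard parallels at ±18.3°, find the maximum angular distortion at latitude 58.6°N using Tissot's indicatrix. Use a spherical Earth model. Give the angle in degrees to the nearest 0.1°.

65.0°

A cylindrical equal-area projection with standard parallel φ₀ has meridian scale h = cos φ / cos φ₀ and parallel scale k = cos φ₀ / cos φ (so areas are preserved, h·k = 1).
At 58.6°: h = 0.5488, k = 1.822; principal scales a = 1.822, b = 0.5488.
sin(ω/2) = (a − b)/(a + b) = 1.274/2.371 = 0.5371, so ω = 2 arcsin(0.5371) ≈ 65.0°.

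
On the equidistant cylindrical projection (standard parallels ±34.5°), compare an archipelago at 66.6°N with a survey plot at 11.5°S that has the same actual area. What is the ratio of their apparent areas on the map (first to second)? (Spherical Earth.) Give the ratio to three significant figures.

With standard parallel φ₀ = 34.5°, the equirectangular projection gives x = Rλ cos φ₀, y = Rφ, so h = 1 and k = cos 34.5° / cos φ.
Areal scale at 66.6°: h·k = 1.000 × 2.075 = 2.075.
Areal scale at 11.5°: h·k = 1.000 × 0.8410 = 0.8410.
Ratio = 2.075/0.8410 ≈ 2.47.

2.47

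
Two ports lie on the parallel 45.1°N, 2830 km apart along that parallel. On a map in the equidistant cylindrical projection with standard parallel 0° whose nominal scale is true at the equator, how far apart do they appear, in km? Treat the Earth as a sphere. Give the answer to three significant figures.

4010 km

Plate carrée maps x = Rλ, y = Rφ. The meridian scale is h = 1 and the parallel scale is k = 1/cos φ = sec φ.
Along the parallel, k = sec 45.1° = 1/0.7059 = 1.417.
Map distance = 2830 × 1.417 ≈ 4010 km.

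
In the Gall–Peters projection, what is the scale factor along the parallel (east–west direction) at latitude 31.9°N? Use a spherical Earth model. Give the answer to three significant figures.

0.833

The Gall–Peters projection is cylindrical equal-area with φ₀ = 45°. For cylindrical equal-area with standard parallel φ₀, h = cos φ / cos φ₀ and k = cos φ₀ / cos φ, so h·k = 1.
k = cos 45° / cos 31.9° = 0.7071/0.8490 = 0.8329.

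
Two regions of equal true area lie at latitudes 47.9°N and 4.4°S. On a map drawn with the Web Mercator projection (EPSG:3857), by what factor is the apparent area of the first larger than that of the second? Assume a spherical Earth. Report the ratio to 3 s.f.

2.21

Mercator areal scale is sec²φ.
At 47.9°: sec²(47.9°) = 1/0.6704² = 2.225.
At 4.4°: sec²(4.4°) = 1/0.9971² = 1.006.
Ratio = 2.225/1.006 = cos²(4.4°)/cos²(47.9°) ≈ 2.21.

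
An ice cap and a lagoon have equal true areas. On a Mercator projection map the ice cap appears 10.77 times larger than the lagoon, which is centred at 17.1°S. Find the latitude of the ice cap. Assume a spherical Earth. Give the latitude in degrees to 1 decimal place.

Mercator areal scale is sec²φ, so apparent-area ratio = sec²φ₁ / sec²φ₂ = cos²φ₂ / cos²φ₁.
cos²φ₂ / cos²φ₁ = 10.77  ⇒  cos φ₁ = cos 17.1° / √10.77 = 0.9558/3.282 = 0.2912.
φ₁ = arccos(0.2912) ≈ 73.1°.

73.1°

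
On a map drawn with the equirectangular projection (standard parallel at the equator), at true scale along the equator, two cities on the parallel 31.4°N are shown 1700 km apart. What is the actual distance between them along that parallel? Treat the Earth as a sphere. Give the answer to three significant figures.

1450 km

For the equirectangular projection with φ₀ = 0 (plate carrée), h = 1 along meridians and k = sec φ along parallels.
Along the parallel at 31.4°, map distances are exaggerated by k = sec 31.4° = 1.172.
True distance = 1700 / 1.172 = 1700 × cos 31.4° ≈ 1450 km.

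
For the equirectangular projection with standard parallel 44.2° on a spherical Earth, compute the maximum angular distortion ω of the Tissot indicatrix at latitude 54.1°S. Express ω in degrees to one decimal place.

11.5°

In the equirectangular projection with standard parallel φ₀ = 44.2° (x = Rλ cos φ₀, y = Rφ), meridians are true-scale (h = 1) and the parallel scale is k = cos φ₀ / cos φ.
At 54.1°: h = 1.000, k = 1.223; principal scales a = 1.223, b = 1.000.
sin(ω/2) = (a − b)/(a + b) = 0.2226/2.223 = 0.1002, so ω = 2 arcsin(0.1002) ≈ 11.5°.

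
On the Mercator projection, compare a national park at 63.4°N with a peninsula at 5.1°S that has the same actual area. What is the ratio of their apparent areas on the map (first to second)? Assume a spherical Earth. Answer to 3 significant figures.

4.95

Mercator areal scale is sec²φ.
At 63.4°: sec²(63.4°) = 1/0.4478² = 4.988.
At 5.1°: sec²(5.1°) = 1/0.9960² = 1.008.
Ratio = 4.988/1.008 = cos²(5.1°)/cos²(63.4°) ≈ 4.95.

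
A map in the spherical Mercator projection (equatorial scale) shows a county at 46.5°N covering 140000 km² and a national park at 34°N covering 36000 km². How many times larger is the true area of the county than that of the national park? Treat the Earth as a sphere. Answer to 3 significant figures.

Since Mercator area scale is 1/cos²φ, the true area equals the apparent area multiplied by cos²φ.
True area of county: 140000 × cos²(46.5°) = 140000 × 0.4738 = 66340 km².
True area of national park: 36000 × cos²(34°) = 36000 × 0.6873 = 24740 km².
Ratio = 66340 / 24740 ≈ 2.68.

2.68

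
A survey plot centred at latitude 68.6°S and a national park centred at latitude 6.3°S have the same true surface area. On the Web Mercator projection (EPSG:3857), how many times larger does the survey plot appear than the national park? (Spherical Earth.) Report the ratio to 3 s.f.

7.42

Mercator areal scale is sec²φ.
At 68.6°: sec²(68.6°) = 1/0.3649² = 7.511.
At 6.3°: sec²(6.3°) = 1/0.9940² = 1.012.
Ratio = 7.511/1.012 = cos²(6.3°)/cos²(68.6°) ≈ 7.42.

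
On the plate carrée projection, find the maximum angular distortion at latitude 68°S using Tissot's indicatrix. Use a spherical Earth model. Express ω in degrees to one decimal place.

54.1°

In the plate carrée (x = Rλ, y = Rφ), meridians are true-scale (h = 1) and parallels are stretched by k = sec φ.
At 68°: h = 1.000, k = 2.669; principal scales a = 2.669, b = 1.000.
sin(ω/2) = (a − b)/(a + b) = 1.669/3.669 = 0.4550, so ω = 2 arcsin(0.4550) ≈ 54.1°.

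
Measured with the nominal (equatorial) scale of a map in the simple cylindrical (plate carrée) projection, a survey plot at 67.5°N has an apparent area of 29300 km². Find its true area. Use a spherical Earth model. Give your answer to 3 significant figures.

11200 km²

For the equirectangular projection with φ₀ = 0 (plate carrée), h = 1 along meridians and k = sec φ along parallels.
Areal scale = h·k = 1 × sec φ; at 67.5°, h = 1.000, k = 2.613, so h·k = 2.613.
True area = apparent / (areal scale) = 29300 / 2.613 ≈ 11200 km².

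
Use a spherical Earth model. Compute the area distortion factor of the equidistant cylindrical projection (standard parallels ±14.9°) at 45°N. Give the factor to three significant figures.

1.37

In the equirectangular projection with standard parallel φ₀ = 14.9° (x = Rλ cos φ₀, y = Rφ), meridians are true-scale (h = 1) and the parallel scale is k = cos φ₀ / cos φ.
Areal scale = h·k = 1 × cos φ₀ / cos φ; at 45°, h = 1.000, k = 1.367, so h·k = 1.367.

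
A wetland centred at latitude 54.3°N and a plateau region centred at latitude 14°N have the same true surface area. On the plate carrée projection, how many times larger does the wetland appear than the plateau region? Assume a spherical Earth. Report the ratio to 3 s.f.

Plate carrée maps x = Rλ, y = Rφ. The meridian scale is h = 1 and the parallel scale is k = 1/cos φ = sec φ.
Areal scale at 54.3°: h·k = 1.000 × 1.714 = 1.714.
Areal scale at 14°: h·k = 1.000 × 1.031 = 1.031.
Ratio = 1.714/1.031 ≈ 1.66.

1.66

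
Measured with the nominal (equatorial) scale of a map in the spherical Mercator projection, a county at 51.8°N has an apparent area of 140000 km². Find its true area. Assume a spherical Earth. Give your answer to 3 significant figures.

For Mercator, h = k = sec φ (a conformal cylindrical projection has a single point scale, 1/cos φ).
Areal scale = k² = sec²φ = 1/cos²(51.8°) = 1/0.6184² = 2.615.
True area = apparent / (areal scale) = 140000 / 2.615 ≈ 53500 km².

53500 km²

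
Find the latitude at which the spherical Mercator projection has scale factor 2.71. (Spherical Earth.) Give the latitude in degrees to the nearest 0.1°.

Mercator scale is k = sec φ = 1/cos φ.
1/cos φ = 2.71  ⇒  cos φ = 0.3690  ⇒  φ = arccos(0.3690) ≈ 68.3°.

68.3°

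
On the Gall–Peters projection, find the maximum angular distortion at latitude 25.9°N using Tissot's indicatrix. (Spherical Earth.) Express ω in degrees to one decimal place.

Gall–Peters is a cylindrical equal-area projection with standard parallels at ±45°. Cylindrical equal-area (φ₀ = 45°): h = cos φ / cos 45° along meridians, k = cos 45° / cos φ along parallels; h·k = 1.
At 25.9°: h = 1.272, k = 0.7861; principal scales a = 1.272, b = 0.7861.
sin(ω/2) = (a − b)/(a + b) = 0.4861/2.058 = 0.2362, so ω = 2 arcsin(0.2362) ≈ 27.3°.

27.3°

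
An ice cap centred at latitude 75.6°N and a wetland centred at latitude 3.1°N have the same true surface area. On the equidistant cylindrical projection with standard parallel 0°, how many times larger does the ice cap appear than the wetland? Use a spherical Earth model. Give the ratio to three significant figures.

4.02

For the equirectangular projection with φ₀ = 0 (plate carrée), h = 1 along meridians and k = sec φ along parallels.
Areal scale at 75.6°: h·k = 1.000 × 4.021 = 4.021.
Areal scale at 3.1°: h·k = 1.000 × 1.001 = 1.001.
Ratio = 4.021/1.001 ≈ 4.02.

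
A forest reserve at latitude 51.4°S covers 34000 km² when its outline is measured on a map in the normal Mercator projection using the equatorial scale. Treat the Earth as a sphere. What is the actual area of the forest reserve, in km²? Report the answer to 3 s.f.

The Mercator projection is conformal; its linear scale factor is the same in every direction and equals sec φ = 1/cos φ.
Areal scale = k² = sec²φ = 1/cos²(51.4°) = 1/0.6239² = 2.569.
True area = apparent / (areal scale) = 34000 / 2.569 ≈ 13200 km².

13200 km²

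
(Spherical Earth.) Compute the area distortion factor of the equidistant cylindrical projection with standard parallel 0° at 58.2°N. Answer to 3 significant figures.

1.90

Plate carrée maps x = Rλ, y = Rφ. The meridian scale is h = 1 and the parallel scale is k = 1/cos φ = sec φ.
Areal scale = h·k = 1 × sec φ; at 58.2°, h = 1.000, k = 1.898, so h·k = 1.898.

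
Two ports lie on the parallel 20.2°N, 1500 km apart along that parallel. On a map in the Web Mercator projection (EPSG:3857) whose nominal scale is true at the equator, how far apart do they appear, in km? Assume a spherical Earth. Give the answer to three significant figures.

The Mercator projection is conformal; its linear scale factor is the same in every direction and equals sec φ = 1/cos φ.
Along the parallel, k = sec 20.2° = 1/0.9385 = 1.066.
Map distance = 1500 × 1.066 ≈ 1600 km.

1600 km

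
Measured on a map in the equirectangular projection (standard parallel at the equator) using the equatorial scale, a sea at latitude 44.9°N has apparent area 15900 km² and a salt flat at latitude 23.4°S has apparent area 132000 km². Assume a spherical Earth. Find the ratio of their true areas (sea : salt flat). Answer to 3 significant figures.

0.0930

Plate carrée has h = 1 and k = sec φ, giving areal scale sec φ; true area = (apparent area) · cos φ.
True area of sea: 15900 × cos(44.9°) = 15900 × 0.7083 = 11260 km².
True area of salt flat: 132000 × cos(23.4°) = 132000 × 0.9178 = 121100 km².
Ratio = 11260 / 121100 ≈ 0.0930.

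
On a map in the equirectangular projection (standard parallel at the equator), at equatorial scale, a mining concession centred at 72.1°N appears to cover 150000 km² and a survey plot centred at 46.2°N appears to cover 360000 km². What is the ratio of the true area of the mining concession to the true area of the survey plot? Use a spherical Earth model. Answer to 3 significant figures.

On the plate carrée, areal scale = h·k = 1 × sec φ, so true area = apparent × cos φ.
True area of mining concession: 150000 × cos(72.1°) = 150000 × 0.3074 = 46100 km².
True area of survey plot: 360000 × cos(46.2°) = 360000 × 0.6921 = 249200 km².
Ratio = 46100 / 249200 ≈ 0.185.

0.185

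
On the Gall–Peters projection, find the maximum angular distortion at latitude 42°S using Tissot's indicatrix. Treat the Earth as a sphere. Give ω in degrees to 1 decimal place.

5.7°

Gall–Peters is a cylindrical equal-area projection with standard parallels at ±45°. For cylindrical equal-area with standard parallel φ₀, h = cos φ / cos φ₀ and k = cos φ₀ / cos φ, so h·k = 1.
At 42°: h = 1.051, k = 0.9515; principal scales a = 1.051, b = 0.9515.
sin(ω/2) = (a − b)/(a + b) = 0.09946/2.002 = 0.04967, so ω = 2 arcsin(0.04967) ≈ 5.7°.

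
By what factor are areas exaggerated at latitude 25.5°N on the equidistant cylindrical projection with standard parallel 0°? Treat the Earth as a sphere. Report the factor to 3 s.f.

1.11

Plate carrée maps x = Rλ, y = Rφ. The meridian scale is h = 1 and the parallel scale is k = 1/cos φ = sec φ.
Areal scale = h·k = 1 × sec φ; at 25.5°, h = 1.000, k = 1.108, so h·k = 1.108.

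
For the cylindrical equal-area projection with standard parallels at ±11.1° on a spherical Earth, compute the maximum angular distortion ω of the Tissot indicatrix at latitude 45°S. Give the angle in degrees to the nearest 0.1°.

36.9°

Cylindrical equal-area (φ₀ = 11.1°): h = cos φ / cos 11.1° along meridians, k = cos 11.1° / cos φ along parallels; h·k = 1.
At 45°: h = 0.7206, k = 1.388; principal scales a = 1.388, b = 0.7206.
sin(ω/2) = (a − b)/(a + b) = 0.6672/2.108 = 0.3164, so ω = 2 arcsin(0.3164) ≈ 36.9°.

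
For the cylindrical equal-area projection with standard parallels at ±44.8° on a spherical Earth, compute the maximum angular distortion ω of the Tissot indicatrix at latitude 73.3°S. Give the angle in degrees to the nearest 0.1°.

A cylindrical equal-area projection with standard parallel φ₀ has meridian scale h = cos φ / cos φ₀ and parallel scale k = cos φ₀ / cos φ (so areas are preserved, h·k = 1).
At 73.3°: h = 0.4050, k = 2.469; principal scales a = 2.469, b = 0.4050.
sin(ω/2) = (a − b)/(a + b) = 2.064/2.874 = 0.7182, so ω = 2 arcsin(0.7182) ≈ 91.8°.

91.8°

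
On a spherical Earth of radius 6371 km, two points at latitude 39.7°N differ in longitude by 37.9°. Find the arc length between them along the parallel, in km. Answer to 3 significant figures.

Arc length along a parallel = R cos φ · Δλ (with Δλ in radians).
= 6371 × cos 39.7° × (37.9° × π/180) = 6371 × 0.7694 × 0.6615 ≈ 3240 km.

3240 km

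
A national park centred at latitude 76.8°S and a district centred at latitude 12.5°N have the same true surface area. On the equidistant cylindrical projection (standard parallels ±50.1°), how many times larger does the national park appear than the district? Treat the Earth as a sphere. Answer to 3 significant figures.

4.28

With standard parallel φ₀ = 50.1°, the equirectangular projection gives x = Rλ cos φ₀, y = Rφ, so h = 1 and k = cos 50.1° / cos φ.
Areal scale at 76.8°: h·k = 1.000 × 2.809 = 2.809.
Areal scale at 12.5°: h·k = 1.000 × 0.6570 = 0.6570.
Ratio = 2.809/0.6570 ≈ 4.28.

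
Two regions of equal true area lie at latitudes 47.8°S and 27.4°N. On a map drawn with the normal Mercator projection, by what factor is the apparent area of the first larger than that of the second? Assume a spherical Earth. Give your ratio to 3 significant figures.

On Mercator, area is exaggerated by sec²φ = 1/cos²φ.
At 47.8°: sec²(47.8°) = 1/0.6717² = 2.216.
At 27.4°: sec²(27.4°) = 1/0.8878² = 1.269.
Ratio = 2.216/1.269 = cos²(27.4°)/cos²(47.8°) ≈ 1.75.

1.75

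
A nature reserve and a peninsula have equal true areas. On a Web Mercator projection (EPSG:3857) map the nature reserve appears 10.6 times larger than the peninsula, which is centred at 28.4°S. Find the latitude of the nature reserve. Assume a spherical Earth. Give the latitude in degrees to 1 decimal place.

For equal true areas on Mercator, apparent areas scale as sec²φ, so the ratio is cos²φ₂ / cos²φ₁.
cos²φ₂ / cos²φ₁ = 10.6  ⇒  cos φ₁ = cos 28.4° / √10.6 = 0.8796/3.256 = 0.2702.
φ₁ = arccos(0.2702) ≈ 74.3°.

74.3°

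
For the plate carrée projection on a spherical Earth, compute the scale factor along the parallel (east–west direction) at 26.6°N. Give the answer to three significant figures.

In the plate carrée (x = Rλ, y = Rφ), meridians are true-scale (h = 1) and parallels are stretched by k = sec φ.
k = 1/cos 26.6° = 1/0.8942 = 1.118.

1.12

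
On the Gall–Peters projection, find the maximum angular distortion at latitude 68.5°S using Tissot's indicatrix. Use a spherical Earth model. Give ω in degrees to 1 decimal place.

The Gall–Peters projection is cylindrical equal-area with φ₀ = 45°. A cylindrical equal-area projection with standard parallel φ₀ has meridian scale h = cos φ / cos φ₀ and parallel scale k = cos φ₀ / cos φ (so areas are preserved, h·k = 1).
At 68.5°: h = 0.5183, k = 1.929; principal scales a = 1.929, b = 0.5183.
sin(ω/2) = (a − b)/(a + b) = 1.411/2.448 = 0.5765, so ω = 2 arcsin(0.5765) ≈ 70.4°.

70.4°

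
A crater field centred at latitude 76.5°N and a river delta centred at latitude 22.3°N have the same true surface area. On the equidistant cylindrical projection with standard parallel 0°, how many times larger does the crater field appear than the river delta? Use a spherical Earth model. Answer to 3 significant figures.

3.96

Plate carrée maps x = Rλ, y = Rφ. The meridian scale is h = 1 and the parallel scale is k = 1/cos φ = sec φ.
Areal scale at 76.5°: h·k = 1.000 × 4.284 = 4.284.
Areal scale at 22.3°: h·k = 1.000 × 1.081 = 1.081.
Ratio = 4.284/1.081 ≈ 3.96.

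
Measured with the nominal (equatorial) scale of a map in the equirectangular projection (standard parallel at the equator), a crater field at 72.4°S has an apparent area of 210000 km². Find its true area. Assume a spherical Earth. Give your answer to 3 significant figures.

For the equirectangular projection with φ₀ = 0 (plate carrée), h = 1 along meridians and k = sec φ along parallels.
Areal scale = h·k = 1 × sec φ; at 72.4°, h = 1.000, k = 3.307, so h·k = 3.307.
True area = apparent / (areal scale) = 210000 / 3.307 ≈ 63500 km².

63500 km²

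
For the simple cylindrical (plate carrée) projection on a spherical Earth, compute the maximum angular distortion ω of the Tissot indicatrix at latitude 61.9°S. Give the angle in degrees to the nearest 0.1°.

42.2°

Plate carrée maps x = Rλ, y = Rφ. The meridian scale is h = 1 and the parallel scale is k = 1/cos φ = sec φ.
At 61.9°: h = 1.000, k = 2.123; principal scales a = 2.123, b = 1.000.
sin(ω/2) = (a − b)/(a + b) = 1.123/3.123 = 0.3596, so ω = 2 arcsin(0.3596) ≈ 42.2°.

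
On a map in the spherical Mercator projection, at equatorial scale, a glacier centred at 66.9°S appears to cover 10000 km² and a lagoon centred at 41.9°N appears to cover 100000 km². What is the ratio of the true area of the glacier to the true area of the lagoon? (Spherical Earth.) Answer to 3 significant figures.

0.0278

Mercator's areal exaggeration is sec²φ; hence true area = (apparent area) · cos²φ.
True area of glacier: 10000 × cos²(66.9°) = 10000 × 0.1539 = 1539 km².
True area of lagoon: 100000 × cos²(41.9°) = 100000 × 0.5540 = 55400 km².
Ratio = 1539 / 55400 ≈ 0.0278.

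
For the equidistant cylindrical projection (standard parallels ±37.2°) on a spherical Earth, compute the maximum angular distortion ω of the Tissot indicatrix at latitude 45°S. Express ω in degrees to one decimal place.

6.8°

The equidistant cylindrical projection with φ₀ = 37.2° has h = 1 (meridians true) and k = cos φ₀ / cos φ along parallels.
At 45°: h = 1.000, k = 1.126; principal scales a = 1.126, b = 1.000.
sin(ω/2) = (a − b)/(a + b) = 0.1265/2.126 = 0.05947, so ω = 2 arcsin(0.05947) ≈ 6.8°.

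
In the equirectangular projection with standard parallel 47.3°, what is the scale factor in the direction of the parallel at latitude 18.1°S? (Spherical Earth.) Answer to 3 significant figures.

0.713

In the equirectangular projection with standard parallel φ₀ = 47.3° (x = Rλ cos φ₀, y = Rφ), meridians are true-scale (h = 1) and the parallel scale is k = cos φ₀ / cos φ.
k = cos 47.3° / cos 18.1° = 0.6782/0.9505 = 0.7135.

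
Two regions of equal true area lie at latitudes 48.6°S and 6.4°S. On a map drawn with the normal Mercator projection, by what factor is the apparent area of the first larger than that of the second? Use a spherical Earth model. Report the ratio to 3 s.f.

Mercator is conformal with k = sec φ, so areal scale = k² = sec²φ.
At 48.6°: sec²(48.6°) = 1/0.6613² = 2.287.
At 6.4°: sec²(6.4°) = 1/0.9938² = 1.013.
Ratio = 2.287/1.013 = cos²(6.4°)/cos²(48.6°) ≈ 2.26.

2.26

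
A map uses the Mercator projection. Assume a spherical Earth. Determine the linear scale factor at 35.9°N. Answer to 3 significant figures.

Mercator is conformal, so the point scale is isotropic: h = k = sec φ = 1/cos φ.
k = 1/cos 35.9° = 1/0.8100 = 1.235.

1.23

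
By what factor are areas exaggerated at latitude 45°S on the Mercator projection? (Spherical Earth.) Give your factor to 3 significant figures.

2.00

The Mercator projection is conformal; its linear scale factor is the same in every direction and equals sec φ = 1/cos φ.
Areal scale = k² = sec²φ = 1/cos²(45°) = 1/0.7071² = 2.000.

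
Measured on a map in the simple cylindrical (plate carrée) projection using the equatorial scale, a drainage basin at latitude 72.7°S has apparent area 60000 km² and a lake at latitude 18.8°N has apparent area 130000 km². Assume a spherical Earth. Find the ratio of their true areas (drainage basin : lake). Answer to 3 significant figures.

On the plate carrée, areal scale = h·k = 1 × sec φ, so true area = apparent × cos φ.
True area of drainage basin: 60000 × cos(72.7°) = 60000 × 0.2974 = 17840 km².
True area of lake: 130000 × cos(18.8°) = 130000 × 0.9466 = 123100 km².
Ratio = 17840 / 123100 ≈ 0.145.

0.145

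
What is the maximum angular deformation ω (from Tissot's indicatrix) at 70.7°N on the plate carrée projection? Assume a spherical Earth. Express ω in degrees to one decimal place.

60.4°

Plate carrée maps x = Rλ, y = Rφ. The meridian scale is h = 1 and the parallel scale is k = 1/cos φ = sec φ.
At 70.7°: h = 1.000, k = 3.026; principal scales a = 3.026, b = 1.000.
sin(ω/2) = (a − b)/(a + b) = 2.026/4.026 = 0.5032, so ω = 2 arcsin(0.5032) ≈ 60.4°.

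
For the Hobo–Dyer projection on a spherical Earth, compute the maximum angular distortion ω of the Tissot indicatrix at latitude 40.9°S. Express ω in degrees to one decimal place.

5.5°

The Hobo–Dyer projection is cylindrical equal-area with φ₀ = 37.5°. For cylindrical equal-area with standard parallel φ₀, h = cos φ / cos φ₀ and k = cos φ₀ / cos φ, so h·k = 1.
At 40.9°: h = 0.9527, k = 1.050; principal scales a = 1.050, b = 0.9527.
sin(ω/2) = (a − b)/(a + b) = 0.09688/2.002 = 0.04838, so ω = 2 arcsin(0.04838) ≈ 5.5°.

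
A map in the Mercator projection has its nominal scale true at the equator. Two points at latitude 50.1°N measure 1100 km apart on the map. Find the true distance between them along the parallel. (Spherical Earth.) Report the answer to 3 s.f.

706 km

The Mercator projection is conformal; its linear scale factor is the same in every direction and equals sec φ = 1/cos φ.
Along the parallel at 50.1°, map distances are exaggerated by k = sec 50.1° = 1.559.
True distance = 1100 / 1.559 = 1100 × cos 50.1° ≈ 706 km.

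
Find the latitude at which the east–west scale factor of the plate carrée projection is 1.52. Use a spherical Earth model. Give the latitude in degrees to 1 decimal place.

Plate carrée: h = 1, k = sec φ along parallels.
sec φ = 1.52  ⇒  cos φ = 0.6579  ⇒  φ ≈ 48.9°.

48.9°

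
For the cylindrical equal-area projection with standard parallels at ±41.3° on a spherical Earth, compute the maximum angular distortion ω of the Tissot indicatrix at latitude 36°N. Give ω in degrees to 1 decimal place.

Cylindrical equal-area (φ₀ = 41.3°): h = cos φ / cos 41.3° along meridians, k = cos 41.3° / cos φ along parallels; h·k = 1.
At 36°: h = 1.077, k = 0.9286; principal scales a = 1.077, b = 0.9286.
sin(ω/2) = (a − b)/(a + b) = 0.1483/2.005 = 0.07393, so ω = 2 arcsin(0.07393) ≈ 8.5°.

8.5°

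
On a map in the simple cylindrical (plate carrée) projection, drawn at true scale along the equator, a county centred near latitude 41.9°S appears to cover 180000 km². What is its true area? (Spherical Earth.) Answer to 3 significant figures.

In the plate carrée (x = Rλ, y = Rφ), meridians are true-scale (h = 1) and parallels are stretched by k = sec φ.
Areal scale = h·k = 1 × sec φ; at 41.9°, h = 1.000, k = 1.344, so h·k = 1.344.
True area = apparent / (areal scale) = 180000 / 1.344 ≈ 134000 km².

134000 km²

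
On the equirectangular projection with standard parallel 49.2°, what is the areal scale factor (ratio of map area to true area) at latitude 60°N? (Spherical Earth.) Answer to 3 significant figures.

1.31

In the equirectangular projection with standard parallel φ₀ = 49.2° (x = Rλ cos φ₀, y = Rφ), meridians are true-scale (h = 1) and the parallel scale is k = cos φ₀ / cos φ.
Areal scale = h·k = 1 × cos φ₀ / cos φ; at 60°, h = 1.000, k = 1.307, so h·k = 1.307.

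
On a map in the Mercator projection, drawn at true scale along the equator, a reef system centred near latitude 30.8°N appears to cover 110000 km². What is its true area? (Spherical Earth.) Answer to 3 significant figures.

For Mercator, h = k = sec φ (a conformal cylindrical projection has a single point scale, 1/cos φ).
Areal scale = k² = sec²φ = 1/cos²(30.8°) = 1/0.8590² = 1.355.
True area = apparent / (areal scale) = 110000 / 1.355 ≈ 81200 km².

81200 km²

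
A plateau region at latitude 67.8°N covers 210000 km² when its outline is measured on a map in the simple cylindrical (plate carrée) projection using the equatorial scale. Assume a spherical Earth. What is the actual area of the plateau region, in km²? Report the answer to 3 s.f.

79300 km²

Plate carrée maps x = Rλ, y = Rφ. The meridian scale is h = 1 and the parallel scale is k = 1/cos φ = sec φ.
Areal scale = h·k = 1 × sec φ; at 67.8°, h = 1.000, k = 2.647, so h·k = 2.647.
True area = apparent / (areal scale) = 210000 / 2.647 ≈ 79300 km².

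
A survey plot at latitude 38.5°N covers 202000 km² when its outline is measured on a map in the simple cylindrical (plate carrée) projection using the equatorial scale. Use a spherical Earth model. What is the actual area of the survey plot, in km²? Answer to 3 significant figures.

In the plate carrée (x = Rλ, y = Rφ), meridians are true-scale (h = 1) and parallels are stretched by k = sec φ.
Areal scale = h·k = 1 × sec φ; at 38.5°, h = 1.000, k = 1.278, so h·k = 1.278.
True area = apparent / (areal scale) = 202000 / 1.278 ≈ 158000 km².

158000 km²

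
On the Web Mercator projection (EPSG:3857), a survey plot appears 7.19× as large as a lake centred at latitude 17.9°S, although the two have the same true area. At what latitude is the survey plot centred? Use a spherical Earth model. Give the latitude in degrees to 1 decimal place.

69.2°

Mercator areal scale is sec²φ, so apparent-area ratio = sec²φ₁ / sec²φ₂ = cos²φ₂ / cos²φ₁.
cos²φ₂ / cos²φ₁ = 7.19  ⇒  cos φ₁ = cos 17.9° / √7.19 = 0.9516/2.681 = 0.3549.
φ₁ = arccos(0.3549) ≈ 69.2°.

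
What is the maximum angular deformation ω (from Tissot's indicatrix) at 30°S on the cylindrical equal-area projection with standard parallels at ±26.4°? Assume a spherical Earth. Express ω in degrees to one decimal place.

For cylindrical equal-area with standard parallel φ₀, h = cos φ / cos φ₀ and k = cos φ₀ / cos φ, so h·k = 1.
At 30°: h = 0.9669, k = 1.034; principal scales a = 1.034, b = 0.9669.
sin(ω/2) = (a − b)/(a + b) = 0.06742/2.001 = 0.03369, so ω = 2 arcsin(0.03369) ≈ 3.9°.

3.9°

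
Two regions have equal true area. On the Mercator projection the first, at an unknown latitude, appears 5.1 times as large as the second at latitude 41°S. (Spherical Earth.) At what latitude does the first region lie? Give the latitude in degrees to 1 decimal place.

Mercator areal scale is sec²φ, so apparent-area ratio = sec²φ₁ / sec²φ₂ = cos²φ₂ / cos²φ₁.
cos²φ₂ / cos²φ₁ = 5.1  ⇒  cos φ₁ = cos 41° / √5.1 = 0.7547/2.258 = 0.3342.
φ₁ = arccos(0.3342) ≈ 70.5°.

70.5°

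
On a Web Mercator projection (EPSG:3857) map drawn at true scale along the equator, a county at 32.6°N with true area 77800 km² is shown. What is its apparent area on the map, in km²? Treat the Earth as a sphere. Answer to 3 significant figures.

For Mercator, h = k = sec φ (a conformal cylindrical projection has a single point scale, 1/cos φ).
Areal scale = k² = sec²φ = 1/cos²(32.6°) = 1/0.8425² = 1.409.
Apparent area = 77800 × 1.409 ≈ 110000 km².

110000 km²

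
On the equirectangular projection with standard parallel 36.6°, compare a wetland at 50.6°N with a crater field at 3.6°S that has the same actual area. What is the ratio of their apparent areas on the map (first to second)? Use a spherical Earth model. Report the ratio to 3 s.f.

In the equirectangular projection with standard parallel φ₀ = 36.6° (x = Rλ cos φ₀, y = Rφ), meridians are true-scale (h = 1) and the parallel scale is k = cos φ₀ / cos φ.
Areal scale at 50.6°: h·k = 1.000 × 1.265 = 1.265.
Areal scale at 3.6°: h·k = 1.000 × 0.8044 = 0.8044.
Ratio = 1.265/0.8044 ≈ 1.57.

1.57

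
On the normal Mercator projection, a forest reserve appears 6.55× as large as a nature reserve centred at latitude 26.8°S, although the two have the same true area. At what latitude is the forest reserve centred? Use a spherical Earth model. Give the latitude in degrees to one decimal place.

On Mercator, (apparent₁)/(apparent₂) = sec²φ₁ / sec²φ₂ when true areas are equal.
cos²φ₂ / cos²φ₁ = 6.55  ⇒  cos φ₁ = cos 26.8° / √6.55 = 0.8926/2.559 = 0.3488.
φ₁ = arccos(0.3488) ≈ 69.6°.

69.6°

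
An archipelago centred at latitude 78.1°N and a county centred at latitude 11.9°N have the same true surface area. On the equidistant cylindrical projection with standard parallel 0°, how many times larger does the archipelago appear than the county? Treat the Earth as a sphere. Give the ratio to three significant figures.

4.75

In the plate carrée (x = Rλ, y = Rφ), meridians are true-scale (h = 1) and parallels are stretched by k = sec φ.
Areal scale at 78.1°: h·k = 1.000 × 4.850 = 4.850.
Areal scale at 11.9°: h·k = 1.000 × 1.022 = 1.022.
Ratio = 4.850/1.022 ≈ 4.75.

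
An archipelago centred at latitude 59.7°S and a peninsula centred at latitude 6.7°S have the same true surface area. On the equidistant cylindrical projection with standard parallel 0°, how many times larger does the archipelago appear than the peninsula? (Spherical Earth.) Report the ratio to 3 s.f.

For the equirectangular projection with φ₀ = 0 (plate carrée), h = 1 along meridians and k = sec φ along parallels.
Areal scale at 59.7°: h·k = 1.000 × 1.982 = 1.982.
Areal scale at 6.7°: h·k = 1.000 × 1.007 = 1.007.
Ratio = 1.982/1.007 ≈ 1.97.

1.97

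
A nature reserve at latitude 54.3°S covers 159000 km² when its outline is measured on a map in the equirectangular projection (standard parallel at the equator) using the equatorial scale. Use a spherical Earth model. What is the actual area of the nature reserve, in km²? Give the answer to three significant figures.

In the plate carrée (x = Rλ, y = Rφ), meridians are true-scale (h = 1) and parallels are stretched by k = sec φ.
Areal scale = h·k = 1 × sec φ; at 54.3°, h = 1.000, k = 1.714, so h·k = 1.714.
True area = apparent / (areal scale) = 159000 / 1.714 ≈ 92800 km².

92800 km²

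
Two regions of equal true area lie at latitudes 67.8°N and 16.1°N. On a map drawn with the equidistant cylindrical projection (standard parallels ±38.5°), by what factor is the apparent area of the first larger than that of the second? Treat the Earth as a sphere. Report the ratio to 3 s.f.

2.54

In the equirectangular projection with standard parallel φ₀ = 38.5° (x = Rλ cos φ₀, y = Rφ), meridians are true-scale (h = 1) and the parallel scale is k = cos φ₀ / cos φ.
Areal scale at 67.8°: h·k = 1.000 × 2.071 = 2.071.
Areal scale at 16.1°: h·k = 1.000 × 0.8146 = 0.8146.
Ratio = 2.071/0.8146 ≈ 2.54.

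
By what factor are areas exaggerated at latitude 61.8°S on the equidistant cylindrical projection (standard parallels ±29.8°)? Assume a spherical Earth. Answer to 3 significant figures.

1.84

The equidistant cylindrical projection with φ₀ = 29.8° has h = 1 (meridians true) and k = cos φ₀ / cos φ along parallels.
Areal scale = h·k = 1 × cos φ₀ / cos φ; at 61.8°, h = 1.000, k = 1.836, so h·k = 1.836.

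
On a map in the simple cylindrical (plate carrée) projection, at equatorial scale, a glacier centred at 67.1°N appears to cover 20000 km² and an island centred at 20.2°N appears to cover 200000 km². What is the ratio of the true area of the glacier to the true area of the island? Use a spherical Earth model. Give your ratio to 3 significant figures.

0.0415

Plate carrée has h = 1 and k = sec φ, giving areal scale sec φ; true area = (apparent area) · cos φ.
True area of glacier: 20000 × cos(67.1°) = 20000 × 0.3891 = 7782 km².
True area of island: 200000 × cos(20.2°) = 200000 × 0.9385 = 187700 km².
Ratio = 7782 / 187700 ≈ 0.0415.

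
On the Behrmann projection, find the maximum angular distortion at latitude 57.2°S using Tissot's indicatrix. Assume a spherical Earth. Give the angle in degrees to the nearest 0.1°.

Behrmann is a cylindrical equal-area projection with standard parallels at ±30°. A cylindrical equal-area projection with standard parallel φ₀ has meridian scale h = cos φ / cos φ₀ and parallel scale k = cos φ₀ / cos φ (so areas are preserved, h·k = 1).
At 57.2°: h = 0.6255, k = 1.599; principal scales a = 1.599, b = 0.6255.
sin(ω/2) = (a − b)/(a + b) = 0.9732/2.224 = 0.4375, so ω = 2 arcsin(0.4375) ≈ 51.9°.

51.9°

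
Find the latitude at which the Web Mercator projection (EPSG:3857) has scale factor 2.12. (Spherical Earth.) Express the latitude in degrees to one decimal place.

Mercator scale is k = sec φ = 1/cos φ.
1/cos φ = 2.12  ⇒  cos φ = 0.4717  ⇒  φ = arccos(0.4717) ≈ 61.9°.

61.9°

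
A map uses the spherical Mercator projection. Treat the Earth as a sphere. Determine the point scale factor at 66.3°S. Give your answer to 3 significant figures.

2.49

For Mercator, h = k = sec φ (a conformal cylindrical projection has a single point scale, 1/cos φ).
k = 1/cos 66.3° = 1/0.4019 = 2.488.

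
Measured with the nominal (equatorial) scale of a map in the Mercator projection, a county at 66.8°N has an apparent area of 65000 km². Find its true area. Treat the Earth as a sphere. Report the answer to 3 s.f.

10100 km²

The Mercator projection is conformal; its linear scale factor is the same in every direction and equals sec φ = 1/cos φ.
Areal scale = k² = sec²φ = 1/cos²(66.8°) = 1/0.3939² = 6.444.
True area = apparent / (areal scale) = 65000 / 6.444 ≈ 10100 km².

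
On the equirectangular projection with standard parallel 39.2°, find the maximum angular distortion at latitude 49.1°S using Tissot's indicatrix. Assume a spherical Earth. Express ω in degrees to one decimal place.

9.6°

In the equirectangular projection with standard parallel φ₀ = 39.2° (x = Rλ cos φ₀, y = Rφ), meridians are true-scale (h = 1) and the parallel scale is k = cos φ₀ / cos φ.
At 49.1°: h = 1.000, k = 1.184; principal scales a = 1.184, b = 1.000.
sin(ω/2) = (a − b)/(a + b) = 0.1836/2.184 = 0.08408, so ω = 2 arcsin(0.08408) ≈ 9.6°.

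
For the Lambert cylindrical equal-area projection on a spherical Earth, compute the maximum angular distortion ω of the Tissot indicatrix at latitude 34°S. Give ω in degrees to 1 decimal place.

21.4°

The Lambert cylindrical equal-area projection is the cylindrical equal-area projection with its standard parallel at the equator (φ₀ = 0). A cylindrical equal-area projection with standard parallel φ₀ has meridian scale h = cos φ / cos φ₀ and parallel scale k = cos φ₀ / cos φ (so areas are preserved, h·k = 1).
At 34°: h = 0.8290, k = 1.206; principal scales a = 1.206, b = 0.8290.
sin(ω/2) = (a − b)/(a + b) = 0.3772/2.035 = 0.1853, so ω = 2 arcsin(0.1853) ≈ 21.4°.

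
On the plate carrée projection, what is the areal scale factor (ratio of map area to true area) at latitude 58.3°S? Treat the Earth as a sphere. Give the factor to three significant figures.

1.90

For the equirectangular projection with φ₀ = 0 (plate carrée), h = 1 along meridians and k = sec φ along parallels.
Areal scale = h·k = 1 × sec φ; at 58.3°, h = 1.000, k = 1.903, so h·k = 1.903.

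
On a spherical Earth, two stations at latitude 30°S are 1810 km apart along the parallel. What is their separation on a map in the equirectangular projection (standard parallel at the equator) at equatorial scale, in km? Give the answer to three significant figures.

In the plate carrée (x = Rλ, y = Rφ), meridians are true-scale (h = 1) and parallels are stretched by k = sec φ.
Along the parallel, k = sec 30° = 1/0.8660 = 1.155.
Map distance = 1810 × 1.155 ≈ 2090 km.

2090 km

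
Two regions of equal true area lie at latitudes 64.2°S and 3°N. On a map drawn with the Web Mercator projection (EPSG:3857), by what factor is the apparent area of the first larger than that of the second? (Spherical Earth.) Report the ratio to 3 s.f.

Mercator areal scale is sec²φ.
At 64.2°: sec²(64.2°) = 1/0.4352² = 5.279.
At 3°: sec²(3°) = 1/0.9986² = 1.003.
Ratio = 5.279/1.003 = cos²(3°)/cos²(64.2°) ≈ 5.26.

5.26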